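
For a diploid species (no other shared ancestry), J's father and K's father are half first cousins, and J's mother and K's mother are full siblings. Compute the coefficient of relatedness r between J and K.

With two independent routes of shared ancestry, r is the sum of the two contributions.
J and K are related in two ways: half second cousins through their fathers (r = 1/64) and first cousins through their mothers (r = 1/8).
r = 1/64 + 1/8 = 9/64 = 0.140625.

0.140625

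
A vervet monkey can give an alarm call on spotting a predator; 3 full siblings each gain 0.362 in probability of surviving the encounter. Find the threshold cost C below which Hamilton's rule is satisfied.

0.543

r to a full sibling = 0.5 (full sibs share both parents — two paths of length 2: r = 2·(1/2)^2 = 1/2).
Hamilton's rule: n·r·B > C, so the trait is favored while C < n·r·B = 3·0.5·0.362 = 0.543.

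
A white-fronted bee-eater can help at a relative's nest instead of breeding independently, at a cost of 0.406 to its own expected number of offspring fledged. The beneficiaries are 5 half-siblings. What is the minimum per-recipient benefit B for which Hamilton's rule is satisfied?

r to a half-sibling = 1/4 (half-sibs share one parent — one path of length 2: r = (1/2)^2 = 1/4).
Hamilton's rule with n recipients of equal r: n·r·B > C, so B > C/(n·r) = 0.406/(5·0.25) = 0.3248.

0.3248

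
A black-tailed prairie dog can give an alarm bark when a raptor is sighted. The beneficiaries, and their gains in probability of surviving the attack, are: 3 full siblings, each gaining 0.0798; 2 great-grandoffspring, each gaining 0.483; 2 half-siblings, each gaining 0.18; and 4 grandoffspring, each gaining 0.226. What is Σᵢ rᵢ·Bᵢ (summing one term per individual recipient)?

0.55645

r to a full sibling = 1/2 (full sibs share both parents — two paths of length 2: r = 2·(1/2)^2 = 1/2).
r to a great-grandoffspring = 1/8 (three parent–offspring links: r = (1/2)^3 = 1/8).
r to a half-sibling = 0.25 (half-sibs share one parent — one path of length 2: r = (1/2)^2 = 1/4).
r to a grandoffspring = 0.25 (two parent–offspring links: r = (1/2)^2 = 1/4).
Summing one r·B term per recipient: 3·0.5·0.0798 + 2·0.125·0.483 + 2·0.25·0.18 + 4·0.25·0.226 = 0.55645.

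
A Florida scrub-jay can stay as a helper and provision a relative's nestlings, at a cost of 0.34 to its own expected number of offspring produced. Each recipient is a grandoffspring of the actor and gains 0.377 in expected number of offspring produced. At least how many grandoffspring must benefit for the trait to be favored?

r to a grandoffspring = 1/4 (two parent–offspring links: r = (1/2)^2 = 1/4).
Hamilton's rule: n·r·B > C  ⇒  n > C/(r·B) = 0.34/(0.25·0.377) = 3.607.
The smallest integer exceeding 3.607 is 4.

4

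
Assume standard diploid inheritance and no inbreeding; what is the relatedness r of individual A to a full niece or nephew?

Each parent–offspring link contributes a factor of 1/2, and independent paths through distinct common ancestors add.
Full aunt/uncle↔niece/nephew: two paths of length 3 through the shared grandparent pair: r = 2·(1/2)^3 = 1/4.

0.25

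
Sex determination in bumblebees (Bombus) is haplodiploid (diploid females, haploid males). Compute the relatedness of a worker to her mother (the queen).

One meiotic link between diploid queen and diploid daughter: r = 1/2.

0.5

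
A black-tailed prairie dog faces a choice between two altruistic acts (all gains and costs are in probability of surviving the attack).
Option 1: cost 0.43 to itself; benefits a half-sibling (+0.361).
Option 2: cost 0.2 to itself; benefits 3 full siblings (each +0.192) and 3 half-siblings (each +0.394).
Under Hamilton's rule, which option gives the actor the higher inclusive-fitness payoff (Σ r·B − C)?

Option 1: r to a half-sibling = 0.25.
Option 1: Σ r·B − C = (1·0.25·0.361) − 0.43 = -0.33975.
Option 2: r to a full sibling = 0.5.
Option 2: r to a half-sibling = 0.25.
Option 2: Σ r·B − C = (3·0.5·0.192 + 3·0.25·0.394) − 0.2 = 0.3835.
Option 2 has the higher net inclusive-fitness payoff.

Option 2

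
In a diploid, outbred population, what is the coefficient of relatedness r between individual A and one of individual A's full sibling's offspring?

Each parent–offspring link contributes a factor of 1/2, and independent paths through distinct common ancestors add.
Full aunt/uncle↔niece/nephew: two paths of length 3 through the shared grandparent pair: r = 2·(1/2)^3 = 1/4.

0.25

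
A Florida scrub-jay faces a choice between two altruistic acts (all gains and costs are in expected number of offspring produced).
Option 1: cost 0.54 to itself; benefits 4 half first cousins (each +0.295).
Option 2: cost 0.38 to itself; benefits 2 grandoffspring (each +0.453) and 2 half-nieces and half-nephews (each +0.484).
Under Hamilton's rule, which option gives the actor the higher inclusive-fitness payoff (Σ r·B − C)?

Option 1: r to a half first cousin = 0.0625.
Option 1: Σ r·B − C = (4·0.0625·0.295) − 0.54 = -0.46625.
Option 2: r to a grandoffspring = 0.25.
Option 2: r to a half-niece or half-nephew = 0.125.
Option 2: Σ r·B − C = (2·0.25·0.453 + 2·0.125·0.484) − 0.38 = -0.0325.
Option 2 has the higher net inclusive-fitness payoff.

Option 2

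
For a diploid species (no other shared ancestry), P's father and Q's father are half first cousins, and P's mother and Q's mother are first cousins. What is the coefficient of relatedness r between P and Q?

0.046875

Wright's path rule: contributions from independent ancestry routes add.
P and Q are related in two ways: half second cousins through their fathers (r = 1/64) and second cousins through their mothers (r = 1/32).
r = 1/64 + 1/32 = 3/64 = 0.046875.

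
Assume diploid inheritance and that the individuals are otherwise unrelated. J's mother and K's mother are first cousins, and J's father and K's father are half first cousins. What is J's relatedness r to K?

0.046875

Independent pedigree routes through distinct common ancestors add.
J and K are related in two ways: second cousins through their mothers (r = 1/32) and half second cousins through their fathers (r = 1/64).
r = 1/32 + 1/64 = 3/64 = 0.046875.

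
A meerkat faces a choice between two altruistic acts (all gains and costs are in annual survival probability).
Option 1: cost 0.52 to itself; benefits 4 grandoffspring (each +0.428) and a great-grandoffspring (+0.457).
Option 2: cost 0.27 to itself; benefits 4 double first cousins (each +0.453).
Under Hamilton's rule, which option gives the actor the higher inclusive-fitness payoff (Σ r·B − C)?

Option 2

Option 1: r to a grandoffspring = 0.25.
Option 1: r to a great-grandoffspring = 0.125.
Option 1: Σ r·B − C = (4·0.25·0.428 + 1·0.125·0.457) − 0.52 = -0.034875.
Option 2: r to a double first cousin = 0.25.
Option 2: Σ r·B − C = (4·0.25·0.453) − 0.27 = 0.183.
Option 2 has the higher net inclusive-fitness payoff.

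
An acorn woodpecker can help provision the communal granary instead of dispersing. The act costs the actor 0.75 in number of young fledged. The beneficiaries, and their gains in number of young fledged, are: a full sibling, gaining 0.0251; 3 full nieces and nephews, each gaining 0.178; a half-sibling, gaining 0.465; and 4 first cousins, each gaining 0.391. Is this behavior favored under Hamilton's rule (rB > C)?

No

Hamilton's rule: the trait is favored when the sum of r·B over every recipient exceeds the actor's cost C.
r to a full sibling = 0.5 (full sibs share both parents — two paths of length 2: r = 2·(1/2)^2 = 1/2).
r to a full niece or nephew = 0.25 (full aunt/uncle↔niece/nephew: two paths of length 3 through the shared grandparent pair: r = 2·(1/2)^3 = 1/4).
r to a half-sibling = 1/4 (half-sibs share one parent — one path of length 2: r = (1/2)^2 = 1/4).
r to a first cousin = 0.125 (first cousins share one grandparent pair — two paths of length 4: r = 2·(1/2)^4 = 1/8).
Summing one r·B term per recipient: 1·0.5·0.0251 + 3·0.25·0.178 + 1·0.25·0.465 + 4·0.125·0.391 = 0.4578.
0.4578 < 0.75: the indirect benefit is less than the cost.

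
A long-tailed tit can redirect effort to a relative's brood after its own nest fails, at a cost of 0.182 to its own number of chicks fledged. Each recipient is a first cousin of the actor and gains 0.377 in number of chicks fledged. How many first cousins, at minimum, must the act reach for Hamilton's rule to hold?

r to a first cousin = 1/8 (first cousins share one grandparent pair — two paths of length 4: r = 2·(1/2)^4 = 1/8).
Hamilton's rule: n·r·B > C  ⇒  n > C/(r·B) = 0.182/(0.125·0.377) = 3.862.
The smallest integer exceeding 3.862 is 4.

4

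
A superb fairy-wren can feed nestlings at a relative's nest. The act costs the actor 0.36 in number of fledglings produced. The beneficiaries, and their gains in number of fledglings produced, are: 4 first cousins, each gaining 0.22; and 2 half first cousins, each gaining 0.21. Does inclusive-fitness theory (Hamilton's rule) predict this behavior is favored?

No

Hamilton's rule: the trait is favored when the sum of r·B over every recipient exceeds the actor's cost C.
r to a first cousin = 0.125 (first cousins share one grandparent pair — two paths of length 4: r = 2·(1/2)^4 = 1/8).
r to a half first cousin = 1/16 (half first cousins share one grandparent — one path of length 4: r = (1/2)^4 = 1/16).
Summing one r·B term per recipient: 4·0.125·0.22 + 2·0.0625·0.21 = 0.13625.
0.13625 < 0.36: the indirect benefit is less than the cost.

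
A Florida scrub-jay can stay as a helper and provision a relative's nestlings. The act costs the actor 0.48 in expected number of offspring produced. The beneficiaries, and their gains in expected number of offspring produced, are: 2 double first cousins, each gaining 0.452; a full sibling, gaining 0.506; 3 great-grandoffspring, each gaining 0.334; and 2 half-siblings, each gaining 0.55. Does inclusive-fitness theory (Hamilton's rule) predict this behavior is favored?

Yes

Hamilton's rule: the trait is favored when the sum of r·B over every recipient exceeds the actor's cost C.
r to a double first cousin = 1/4 (double first cousins share both grandparent pairs — four paths of length 4: r = 4·(1/2)^4 = 1/4).
r to a full sibling = 1/2 (full sibs share both parents — two paths of length 2: r = 2·(1/2)^2 = 1/2).
r to a great-grandoffspring = 0.125 (three parent–offspring links: r = (1/2)^3 = 1/8).
r to a half-sibling = 1/4 (half-sibs share one parent — one path of length 2: r = (1/2)^2 = 1/4).
Summing one r·B term per recipient: 2·0.25·0.452 + 1·0.5·0.506 + 3·0.125·0.334 + 2·0.25·0.55 = 0.87925.
0.87925 > 0.48: the indirect benefit exceeds the cost.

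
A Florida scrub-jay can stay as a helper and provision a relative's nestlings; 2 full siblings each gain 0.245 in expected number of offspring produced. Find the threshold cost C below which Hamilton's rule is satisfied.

0.245

r to a full sibling = 0.5 (full sibs share both parents — two paths of length 2: r = 2·(1/2)^2 = 1/2).
Hamilton's rule: n·r·B > C, so the trait is favored while C < n·r·B = 2·0.5·0.245 = 0.245.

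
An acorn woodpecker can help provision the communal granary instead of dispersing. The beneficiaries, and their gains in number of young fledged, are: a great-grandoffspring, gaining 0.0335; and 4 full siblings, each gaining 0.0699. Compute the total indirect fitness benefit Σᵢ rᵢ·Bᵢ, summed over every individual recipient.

r to a great-grandoffspring = 0.125 (three parent–offspring links: r = (1/2)^3 = 1/8).
r to a full sibling = 1/2 (full sibs share both parents — two paths of length 2: r = 2·(1/2)^2 = 1/2).
Summing one r·B term per recipient: 1·0.125·0.0335 + 4·0.5·0.0699 = 0.1439875.

0.1439875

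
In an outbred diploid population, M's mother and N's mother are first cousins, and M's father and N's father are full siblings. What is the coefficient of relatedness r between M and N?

0.15625

With two independent routes of shared ancestry, r is the sum of the two contributions.
M and N are related in two ways: second cousins through their mothers (r = 1/32) and first cousins through their fathers (r = 1/8).
r = 1/32 + 1/8 = 0.15625.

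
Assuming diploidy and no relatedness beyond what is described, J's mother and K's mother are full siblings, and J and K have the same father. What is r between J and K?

Wright's path rule: contributions from independent ancestry routes add.
J and K are related in two ways: first cousins through their mothers (r = 1/8) and half-sibs through their shared father (r = 1/4).
r = 1/8 + 1/4 = 3/8 = 0.375.

0.375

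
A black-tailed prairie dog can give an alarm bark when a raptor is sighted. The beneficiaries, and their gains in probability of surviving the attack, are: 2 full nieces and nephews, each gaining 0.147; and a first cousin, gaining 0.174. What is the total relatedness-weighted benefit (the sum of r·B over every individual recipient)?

0.09525

r to a full niece or nephew = 0.25 (full aunt/uncle↔niece/nephew: two paths of length 3 through the shared grandparent pair: r = 2·(1/2)^3 = 1/4).
r to a first cousin = 1/8 (first cousins share one grandparent pair — two paths of length 4: r = 2·(1/2)^4 = 1/8).
Summing one r·B term per recipient: 2·0.25·0.147 + 1·0.125·0.174 = 0.09525.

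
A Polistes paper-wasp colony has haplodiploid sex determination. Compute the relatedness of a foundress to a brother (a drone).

0.25

Her haploid brother carries none of their father's genes and a random half of their mother's genome; that half matches the maternal half of her own genome with probability 1/2: r = 1/2 · 1/2 = 1/4.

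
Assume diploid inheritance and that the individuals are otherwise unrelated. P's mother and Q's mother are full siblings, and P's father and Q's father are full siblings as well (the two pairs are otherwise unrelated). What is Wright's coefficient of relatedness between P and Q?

0.25

With two independent routes of shared ancestry, r is the sum of the two contributions.
P and Q are related in two ways: first cousins through their mothers (r = 1/8) and first cousins through their fathers (r = 1/8) — i.e. double first cousins.
r = 1/8 + 1/8 = 1/4 = 0.25.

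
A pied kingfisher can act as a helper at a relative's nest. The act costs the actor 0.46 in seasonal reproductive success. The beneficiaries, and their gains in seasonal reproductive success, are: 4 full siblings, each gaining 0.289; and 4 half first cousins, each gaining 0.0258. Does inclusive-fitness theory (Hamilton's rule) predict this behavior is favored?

Yes

Hamilton's rule: the trait is favored when the sum of r·B over every recipient exceeds the actor's cost C.
r to a full sibling = 1/2 (full sibs share both parents — two paths of length 2: r = 2·(1/2)^2 = 1/2).
r to a half first cousin = 0.0625 (half first cousins share one grandparent — one path of length 4: r = (1/2)^4 = 1/16).
Summing one r·B term per recipient: 4·0.5·0.289 + 4·0.0625·0.0258 = 0.58445.
0.58445 > 0.46: the indirect benefit exceeds the cost.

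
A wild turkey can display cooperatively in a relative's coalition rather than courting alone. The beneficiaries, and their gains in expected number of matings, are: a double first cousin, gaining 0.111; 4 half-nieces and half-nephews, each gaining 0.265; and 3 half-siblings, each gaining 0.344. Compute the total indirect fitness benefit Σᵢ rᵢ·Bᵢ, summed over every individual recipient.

r to a double first cousin = 0.25 (double first cousins share both grandparent pairs — four paths of length 4: r = 4·(1/2)^4 = 1/4).
r to a half-niece or half-nephew = 0.125 (half-aunt/uncle↔niece/nephew: one path of length 3: r = (1/2)^3 = 1/8).
r to a half-sibling = 0.25 (half-sibs share one parent — one path of length 2: r = (1/2)^2 = 1/4).
Summing one r·B term per recipient: 1·0.25·0.111 + 4·0.125·0.265 + 3·0.25·0.344 = 0.41825.

0.41825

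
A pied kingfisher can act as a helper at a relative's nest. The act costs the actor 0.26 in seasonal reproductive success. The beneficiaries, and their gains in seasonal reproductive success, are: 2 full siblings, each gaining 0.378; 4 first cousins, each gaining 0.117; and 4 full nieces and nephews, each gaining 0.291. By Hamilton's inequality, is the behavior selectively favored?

Hamilton's rule: the trait is favored when the sum of r·B over every recipient exceeds the actor's cost C.
r to a full sibling = 0.5 (full sibs share both parents — two paths of length 2: r = 2·(1/2)^2 = 1/2).
r to a first cousin = 0.125 (first cousins share one grandparent pair — two paths of length 4: r = 2·(1/2)^4 = 1/8).
r to a full niece or nephew = 0.25 (full aunt/uncle↔niece/nephew: two paths of length 3 through the shared grandparent pair: r = 2·(1/2)^3 = 1/4).
Summing one r·B term per recipient: 2·0.5·0.378 + 4·0.125·0.117 + 4·0.25·0.291 = 0.7275.
0.7275 > 0.26: the indirect benefit exceeds the cost.

Yes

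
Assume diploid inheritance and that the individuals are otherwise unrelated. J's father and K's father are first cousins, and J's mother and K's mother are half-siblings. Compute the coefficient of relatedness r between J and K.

0.09375

Relatedness sums over independent paths through distinct common ancestors.
J and K are related in two ways: second cousins through their fathers (r = 1/32) and half first cousins through their mothers (r = 1/16).
r = 1/32 + 1/16 = 0.09375.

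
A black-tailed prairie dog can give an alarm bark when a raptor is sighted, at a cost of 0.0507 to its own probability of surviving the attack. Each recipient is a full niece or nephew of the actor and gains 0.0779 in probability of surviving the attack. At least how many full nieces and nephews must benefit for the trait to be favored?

3

r to a full niece or nephew = 0.25 (full aunt/uncle↔niece/nephew: two paths of length 3 through the shared grandparent pair: r = 2·(1/2)^3 = 1/4).
Hamilton's rule: n·r·B > C  ⇒  n > C/(r·B) = 0.0507/(0.25·0.0779) = 2.603.
The smallest integer exceeding 2.603 is 3.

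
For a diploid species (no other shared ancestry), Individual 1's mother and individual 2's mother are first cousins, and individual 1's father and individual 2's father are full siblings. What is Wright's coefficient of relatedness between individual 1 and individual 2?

Independent pedigree routes through distinct common ancestors add.
Individual 1 and individual 2 are related in two ways: second cousins through their mothers (r = 1/32) and first cousins through their fathers (r = 1/8).
r = 1/32 + 1/8 = 5/32 = 0.15625.

0.15625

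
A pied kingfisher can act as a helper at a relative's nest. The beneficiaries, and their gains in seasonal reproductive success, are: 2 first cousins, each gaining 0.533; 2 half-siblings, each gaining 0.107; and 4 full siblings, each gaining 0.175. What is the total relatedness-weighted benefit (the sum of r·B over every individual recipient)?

0.53675

r to a first cousin = 0.125 (first cousins share one grandparent pair — two paths of length 4: r = 2·(1/2)^4 = 1/8).
r to a half-sibling = 1/4 (half-sibs share one parent — one path of length 2: r = (1/2)^2 = 1/4).
r to a full sibling = 0.5 (full sibs share both parents — two paths of length 2: r = 2·(1/2)^2 = 1/2).
Summing one r·B term per recipient: 2·0.125·0.533 + 2·0.25·0.107 + 4·0.5·0.175 = 0.53675.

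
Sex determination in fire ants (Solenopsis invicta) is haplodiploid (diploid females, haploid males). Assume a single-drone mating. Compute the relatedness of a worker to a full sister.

0.75

Haplodiploid full sisters inherit their father's entire haploid genome identically (contributing 1/2) and on average half of their mother's contribution (1/2 · 1/2 = 1/4); r = 1/2 + 1/4 = 3/4.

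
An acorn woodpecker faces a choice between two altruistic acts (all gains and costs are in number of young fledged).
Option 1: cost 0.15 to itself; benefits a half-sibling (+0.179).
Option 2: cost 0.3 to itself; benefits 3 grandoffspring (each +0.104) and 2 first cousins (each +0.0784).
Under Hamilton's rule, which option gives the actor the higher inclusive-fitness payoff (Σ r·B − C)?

Option 1: r to a half-sibling = 0.25.
Option 1: Σ r·B − C = (1·0.25·0.179) − 0.15 = -0.10525.
Option 2: r to a grandoffspring = 0.25.
Option 2: r to a first cousin = 0.125.
Option 2: Σ r·B − C = (3·0.25·0.104 + 2·0.125·0.0784) − 0.3 = -0.2024.
Option 1 has the higher net inclusive-fitness payoff.

Option 1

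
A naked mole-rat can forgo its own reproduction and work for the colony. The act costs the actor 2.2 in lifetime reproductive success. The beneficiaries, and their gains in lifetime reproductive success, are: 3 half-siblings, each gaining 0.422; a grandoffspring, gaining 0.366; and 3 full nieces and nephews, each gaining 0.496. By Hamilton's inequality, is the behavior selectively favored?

Hamilton's rule: the trait is favored when the sum of r·B over every recipient exceeds the actor's cost C.
r to a half-sibling = 0.25 (half-sibs share one parent — one path of length 2: r = (1/2)^2 = 1/4).
r to a grandoffspring = 1/4 (two parent–offspring links: r = (1/2)^2 = 1/4).
r to a full niece or nephew = 0.25 (full aunt/uncle↔niece/nephew: two paths of length 3 through the shared grandparent pair: r = 2·(1/2)^3 = 1/4).
Summing one r·B term per recipient: 3·0.25·0.422 + 1·0.25·0.366 + 3·0.25·0.496 = 0.78.
0.78 < 2.2: the indirect benefit is less than the cost.

No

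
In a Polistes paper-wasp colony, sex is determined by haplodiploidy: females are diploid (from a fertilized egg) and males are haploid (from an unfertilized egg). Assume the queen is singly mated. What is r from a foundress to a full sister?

Haplodiploid full sisters inherit their father's entire haploid genome identically (contributing 1/2) and on average half of their mother's contribution (1/2 · 1/2 = 1/4); r = 1/2 + 1/4 = 3/4.

0.75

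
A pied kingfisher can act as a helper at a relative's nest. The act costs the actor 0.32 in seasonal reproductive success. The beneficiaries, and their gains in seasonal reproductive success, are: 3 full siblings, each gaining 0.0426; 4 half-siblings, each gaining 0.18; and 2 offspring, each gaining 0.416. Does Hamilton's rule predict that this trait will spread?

Yes

Hamilton's rule: the trait is favored when the sum of r·B over every recipient exceeds the actor's cost C.
r to a full sibling = 0.5 (full sibs share both parents — two paths of length 2: r = 2·(1/2)^2 = 1/2).
r to a half-sibling = 1/4 (half-sibs share one parent — one path of length 2: r = (1/2)^2 = 1/4).
r to an offspring = 0.5 (one parent–offspring link: r = (1/2)^1 = 1/2).
Summing one r·B term per recipient: 3·0.5·0.0426 + 4·0.25·0.18 + 2·0.5·0.416 = 0.6599.
0.6599 > 0.32: the indirect benefit exceeds the cost.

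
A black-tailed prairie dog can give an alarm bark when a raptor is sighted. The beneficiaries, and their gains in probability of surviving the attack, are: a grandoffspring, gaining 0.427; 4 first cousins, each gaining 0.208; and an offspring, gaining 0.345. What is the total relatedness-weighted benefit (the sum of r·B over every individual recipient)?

r to a grandoffspring = 0.25 (two parent–offspring links: r = (1/2)^2 = 1/4).
r to a first cousin = 1/8 (first cousins share one grandparent pair — two paths of length 4: r = 2·(1/2)^4 = 1/8).
r to an offspring = 0.5 (one parent–offspring link: r = (1/2)^1 = 1/2).
Summing one r·B term per recipient: 1·0.25·0.427 + 4·0.125·0.208 + 1·0.5·0.345 = 0.38325.

0.38325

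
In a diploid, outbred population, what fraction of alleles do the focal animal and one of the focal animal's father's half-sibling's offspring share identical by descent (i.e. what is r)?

0.0625

Each parent–offspring link contributes a factor of 1/2, and independent paths through distinct common ancestors add.
Half first cousins share one grandparent — one path of length 4: r = (1/2)^4 = 1/16.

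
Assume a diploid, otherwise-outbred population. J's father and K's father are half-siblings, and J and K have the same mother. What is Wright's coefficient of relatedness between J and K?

0.3125

Relatedness sums over independent paths through distinct common ancestors.
J and K are related in two ways: half first cousins through their fathers (r = 1/16) and half-sibs through their shared mother (r = 1/4).
r = 1/16 + 1/4 = 0.3125.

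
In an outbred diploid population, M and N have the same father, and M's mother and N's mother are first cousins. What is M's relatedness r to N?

Relatedness sums over independent paths through distinct common ancestors.
M and N are related in two ways: half-sibs through their shared father (r = 1/4) and second cousins through their mothers (r = 1/32).
r = 1/4 + 1/32 = 0.28125.

0.28125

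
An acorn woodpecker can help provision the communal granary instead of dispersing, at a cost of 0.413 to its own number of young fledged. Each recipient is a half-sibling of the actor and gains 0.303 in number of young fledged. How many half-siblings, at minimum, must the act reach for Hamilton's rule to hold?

r to a half-sibling = 0.25 (half-sibs share one parent — one path of length 2: r = (1/2)^2 = 1/4).
Hamilton's rule: n·r·B > C  ⇒  n > C/(r·B) = 0.413/(0.25·0.303) = 5.452.
The smallest integer exceeding 5.452 is 6.

6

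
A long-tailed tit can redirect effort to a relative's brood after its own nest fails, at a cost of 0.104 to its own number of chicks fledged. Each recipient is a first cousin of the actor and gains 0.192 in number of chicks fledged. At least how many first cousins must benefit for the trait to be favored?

5

r to a first cousin = 0.125 (first cousins share one grandparent pair — two paths of length 4: r = 2·(1/2)^4 = 1/8).
Hamilton's rule: n·r·B > C  ⇒  n > C/(r·B) = 0.104/(0.125·0.192) = 4.333.
The smallest integer exceeding 4.333 is 5.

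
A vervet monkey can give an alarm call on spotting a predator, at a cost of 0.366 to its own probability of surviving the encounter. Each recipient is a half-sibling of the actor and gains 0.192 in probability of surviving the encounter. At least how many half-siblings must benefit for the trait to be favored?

r to a half-sibling = 0.25 (half-sibs share one parent — one path of length 2: r = (1/2)^2 = 1/4).
Hamilton's rule: n·r·B > C  ⇒  n > C/(r·B) = 0.366/(0.25·0.192) = 7.625.
The smallest integer exceeding 7.625 is 8.

8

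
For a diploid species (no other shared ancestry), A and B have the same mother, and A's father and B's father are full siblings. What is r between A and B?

0.375

Relatedness sums over independent paths through distinct common ancestors.
A and B are related in two ways: half-sibs through their shared mother (r = 1/4) and first cousins through their fathers (r = 1/8).
r = 1/4 + 1/8 = 0.375.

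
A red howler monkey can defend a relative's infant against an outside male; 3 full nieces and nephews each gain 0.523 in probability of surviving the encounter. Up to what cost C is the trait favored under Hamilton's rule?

0.39225

r to a full niece or nephew = 0.25 (full aunt/uncle↔niece/nephew: two paths of length 3 through the shared grandparent pair: r = 2·(1/2)^3 = 1/4).
Hamilton's rule: n·r·B > C, so the trait is favored while C < n·r·B = 3·0.25·0.523 = 0.39225.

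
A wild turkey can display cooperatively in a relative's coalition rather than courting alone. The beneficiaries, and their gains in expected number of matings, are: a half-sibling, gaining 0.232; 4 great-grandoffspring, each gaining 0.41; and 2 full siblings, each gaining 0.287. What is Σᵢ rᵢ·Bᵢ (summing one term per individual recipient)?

0.55

r to a half-sibling = 0.25 (half-sibs share one parent — one path of length 2: r = (1/2)^2 = 1/4).
r to a great-grandoffspring = 0.125 (three parent–offspring links: r = (1/2)^3 = 1/8).
r to a full sibling = 0.5 (full sibs share both parents — two paths of length 2: r = 2·(1/2)^2 = 1/2).
Summing one r·B term per recipient: 1·0.25·0.232 + 4·0.125·0.41 + 2·0.5·0.287 = 0.55.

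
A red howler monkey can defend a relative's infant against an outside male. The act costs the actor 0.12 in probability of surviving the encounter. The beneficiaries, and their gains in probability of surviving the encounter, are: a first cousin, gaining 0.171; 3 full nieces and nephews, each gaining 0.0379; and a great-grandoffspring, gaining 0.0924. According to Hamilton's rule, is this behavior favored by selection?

Hamilton's rule: the trait is favored when the sum of r·B over every recipient exceeds the actor's cost C.
r to a first cousin = 0.125 (first cousins share one grandparent pair — two paths of length 4: r = 2·(1/2)^4 = 1/8).
r to a full niece or nephew = 1/4 (full aunt/uncle↔niece/nephew: two paths of length 3 through the shared grandparent pair: r = 2·(1/2)^3 = 1/4).
r to a great-grandoffspring = 0.125 (three parent–offspring links: r = (1/2)^3 = 1/8).
Summing one r·B term per recipient: 1·0.125·0.171 + 3·0.25·0.0379 + 1·0.125·0.0924 = 0.06135.
0.06135 < 0.12: the indirect benefit is less than the cost.

No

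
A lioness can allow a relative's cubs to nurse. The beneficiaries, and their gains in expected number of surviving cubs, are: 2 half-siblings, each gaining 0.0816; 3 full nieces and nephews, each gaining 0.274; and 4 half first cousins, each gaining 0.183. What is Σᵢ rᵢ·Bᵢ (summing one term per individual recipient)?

0.29205

r to a half-sibling = 0.25 (half-sibs share one parent — one path of length 2: r = (1/2)^2 = 1/4).
r to a full niece or nephew = 1/4 (full aunt/uncle↔niece/nephew: two paths of length 3 through the shared grandparent pair: r = 2·(1/2)^3 = 1/4).
r to a half first cousin = 1/16 (half first cousins share one grandparent — one path of length 4: r = (1/2)^4 = 1/16).
Summing one r·B term per recipient: 2·0.25·0.0816 + 3·0.25·0.274 + 4·0.0625·0.183 = 0.29205.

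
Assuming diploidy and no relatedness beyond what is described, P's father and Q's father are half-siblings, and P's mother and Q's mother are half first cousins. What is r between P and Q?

Wright's path rule: contributions from independent ancestry routes add.
P and Q are related in two ways: half first cousins through their fathers (r = 1/16) and half second cousins through their mothers (r = 1/64).
r = 1/16 + 1/64 = 5/64 = 0.078125.

0.078125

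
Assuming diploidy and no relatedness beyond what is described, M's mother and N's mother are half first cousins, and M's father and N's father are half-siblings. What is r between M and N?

Independent pedigree routes through distinct common ancestors add.
M and N are related in two ways: half second cousins through their mothers (r = 1/64) and half first cousins through their fathers (r = 1/16).
r = 1/64 + 1/16 = 0.078125.

0.078125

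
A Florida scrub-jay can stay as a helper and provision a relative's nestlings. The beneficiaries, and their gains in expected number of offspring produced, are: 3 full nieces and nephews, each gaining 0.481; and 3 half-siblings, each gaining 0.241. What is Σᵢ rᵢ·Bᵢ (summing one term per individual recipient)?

0.5415

r to a full niece or nephew = 0.25 (full aunt/uncle↔niece/nephew: two paths of length 3 through the shared grandparent pair: r = 2·(1/2)^3 = 1/4).
r to a half-sibling = 1/4 (half-sibs share one parent — one path of length 2: r = (1/2)^2 = 1/4).
Summing one r·B term per recipient: 3·0.25·0.481 + 3·0.25·0.241 = 0.5415.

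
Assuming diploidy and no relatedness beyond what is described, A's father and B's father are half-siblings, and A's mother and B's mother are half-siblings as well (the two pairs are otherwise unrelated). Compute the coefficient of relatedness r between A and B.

0.125

With two independent routes of shared ancestry, r is the sum of the two contributions.
A and B are related in two ways: half first cousins through their fathers (r = 1/16) and half first cousins through their mothers (r = 1/16).
r = 1/16 + 1/16 = 0.125.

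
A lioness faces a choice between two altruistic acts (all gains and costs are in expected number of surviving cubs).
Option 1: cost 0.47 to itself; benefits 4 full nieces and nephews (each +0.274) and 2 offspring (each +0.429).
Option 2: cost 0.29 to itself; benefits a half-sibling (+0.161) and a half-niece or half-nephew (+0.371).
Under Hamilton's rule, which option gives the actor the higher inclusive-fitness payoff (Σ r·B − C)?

Option 1: r to a full niece or nephew = 0.25.
Option 1: r to an offspring = 0.5.
Option 1: Σ r·B − C = (4·0.25·0.274 + 2·0.5·0.429) − 0.47 = 0.233.
Option 2: r to a half-sibling = 0.25.
Option 2: r to a half-niece or half-nephew = 0.125.
Option 2: Σ r·B − C = (1·0.25·0.161 + 1·0.125·0.371) − 0.29 = -0.203375.
Option 1 has the higher net inclusive-fitness payoff.

Option 1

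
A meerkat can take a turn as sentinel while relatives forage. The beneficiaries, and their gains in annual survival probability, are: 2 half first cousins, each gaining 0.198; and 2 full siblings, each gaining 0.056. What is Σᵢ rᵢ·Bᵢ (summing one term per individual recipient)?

0.08075

r to a half first cousin = 0.0625 (half first cousins share one grandparent — one path of length 4: r = (1/2)^4 = 1/16).
r to a full sibling = 1/2 (full sibs share both parents — two paths of length 2: r = 2·(1/2)^2 = 1/2).
Summing one r·B term per recipient: 2·0.0625·0.198 + 2·0.5·0.056 = 0.08075.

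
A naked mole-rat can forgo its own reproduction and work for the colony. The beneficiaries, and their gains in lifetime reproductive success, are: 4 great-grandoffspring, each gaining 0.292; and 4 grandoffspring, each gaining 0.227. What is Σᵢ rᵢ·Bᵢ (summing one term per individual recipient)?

0.373

r to a great-grandoffspring = 1/8 (three parent–offspring links: r = (1/2)^3 = 1/8).
r to a grandoffspring = 0.25 (two parent–offspring links: r = (1/2)^2 = 1/4).
Summing one r·B term per recipient: 4·0.125·0.292 + 4·0.25·0.227 = 0.373.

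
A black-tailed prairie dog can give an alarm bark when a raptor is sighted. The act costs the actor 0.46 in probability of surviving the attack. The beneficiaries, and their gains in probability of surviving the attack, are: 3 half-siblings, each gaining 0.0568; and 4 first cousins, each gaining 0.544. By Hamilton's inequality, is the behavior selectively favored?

Hamilton's rule: the trait is favored when the sum of r·B over every recipient exceeds the actor's cost C.
r to a half-sibling = 1/4 (half-sibs share one parent — one path of length 2: r = (1/2)^2 = 1/4).
r to a first cousin = 1/8 (first cousins share one grandparent pair — two paths of length 4: r = 2·(1/2)^4 = 1/8).
Summing one r·B term per recipient: 3·0.25·0.0568 + 4·0.125·0.544 = 0.3146.
0.3146 < 0.46: the indirect benefit is less than the cost.

No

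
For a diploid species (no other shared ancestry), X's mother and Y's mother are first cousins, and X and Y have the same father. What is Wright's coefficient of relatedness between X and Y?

0.28125

Relatedness sums over independent paths through distinct common ancestors.
X and Y are related in two ways: second cousins through their mothers (r = 1/32) and half-sibs through their shared father (r = 1/4).
r = 1/32 + 1/4 = 0.28125.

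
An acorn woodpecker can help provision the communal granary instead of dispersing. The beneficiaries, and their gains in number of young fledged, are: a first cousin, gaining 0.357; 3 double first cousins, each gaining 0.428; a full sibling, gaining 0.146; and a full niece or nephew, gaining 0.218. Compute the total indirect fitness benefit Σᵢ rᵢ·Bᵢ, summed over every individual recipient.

0.493125

r to a first cousin = 1/8 (first cousins share one grandparent pair — two paths of length 4: r = 2·(1/2)^4 = 1/8).
r to a double first cousin = 0.25 (double first cousins share both grandparent pairs — four paths of length 4: r = 4·(1/2)^4 = 1/4).
r to a full sibling = 0.5 (full sibs share both parents — two paths of length 2: r = 2·(1/2)^2 = 1/2).
r to a full niece or nephew = 0.25 (full aunt/uncle↔niece/nephew: two paths of length 3 through the shared grandparent pair: r = 2·(1/2)^3 = 1/4).
Summing one r·B term per recipient: 1·0.125·0.357 + 3·0.25·0.428 + 1·0.5·0.146 + 1·0.25·0.218 = 0.493125.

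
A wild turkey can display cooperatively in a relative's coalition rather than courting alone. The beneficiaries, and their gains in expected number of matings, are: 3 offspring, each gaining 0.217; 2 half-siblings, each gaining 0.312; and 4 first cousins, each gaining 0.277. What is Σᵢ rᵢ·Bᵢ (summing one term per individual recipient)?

0.62

r to an offspring = 1/2 (one parent–offspring link: r = (1/2)^1 = 1/2).
r to a half-sibling = 0.25 (half-sibs share one parent — one path of length 2: r = (1/2)^2 = 1/4).
r to a first cousin = 0.125 (first cousins share one grandparent pair — two paths of length 4: r = 2·(1/2)^4 = 1/8).
Summing one r·B term per recipient: 3·0.5·0.217 + 2·0.25·0.312 + 4·0.125·0.277 = 0.62.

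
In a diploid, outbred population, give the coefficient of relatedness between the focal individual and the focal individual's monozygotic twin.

Each parent–offspring link contributes a factor of 1/2, and independent paths through distinct common ancestors add.
Monozygotic twins share every allele identical by descent: r = 1.

1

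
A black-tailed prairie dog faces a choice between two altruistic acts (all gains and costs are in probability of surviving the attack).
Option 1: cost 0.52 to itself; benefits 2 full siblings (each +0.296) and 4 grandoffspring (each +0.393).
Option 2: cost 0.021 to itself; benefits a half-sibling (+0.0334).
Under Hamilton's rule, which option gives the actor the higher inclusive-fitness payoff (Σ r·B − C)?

Option 1: r to a full sibling = 0.5.
Option 1: r to a grandoffspring = 0.25.
Option 1: Σ r·B − C = (2·0.5·0.296 + 4·0.25·0.393) − 0.52 = 0.169.
Option 2: r to a half-sibling = 0.25.
Option 2: Σ r·B − C = (1·0.25·0.0334) − 0.021 = -0.01265.
Option 1 has the higher net inclusive-fitness payoff.

Option 1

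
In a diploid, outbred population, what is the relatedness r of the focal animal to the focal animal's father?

0.5

Each parent–offspring link contributes a factor of 1/2, and independent paths through distinct common ancestors add.
One parent–offspring link: r = (1/2)^1 = 1/2.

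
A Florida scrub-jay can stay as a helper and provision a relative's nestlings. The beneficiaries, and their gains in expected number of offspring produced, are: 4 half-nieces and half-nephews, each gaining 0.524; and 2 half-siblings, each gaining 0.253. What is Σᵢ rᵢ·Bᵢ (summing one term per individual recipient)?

r to a half-niece or half-nephew = 0.125 (half-aunt/uncle↔niece/nephew: one path of length 3: r = (1/2)^3 = 1/8).
r to a half-sibling = 1/4 (half-sibs share one parent — one path of length 2: r = (1/2)^2 = 1/4).
Summing one r·B term per recipient: 4·0.125·0.524 + 2·0.25·0.253 = 0.3885.

0.3885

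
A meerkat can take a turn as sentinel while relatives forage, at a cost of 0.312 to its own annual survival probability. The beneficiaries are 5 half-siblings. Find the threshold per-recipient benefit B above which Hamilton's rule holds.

r to a half-sibling = 0.25 (half-sibs share one parent — one path of length 2: r = (1/2)^2 = 1/4).
Hamilton's rule with n recipients of equal r: n·r·B > C, so B > C/(n·r) = 0.312/(5·0.25) = 0.2496.

0.2496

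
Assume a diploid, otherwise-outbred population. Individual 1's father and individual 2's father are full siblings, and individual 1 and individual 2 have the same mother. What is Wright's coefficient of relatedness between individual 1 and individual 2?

0.375

Wright's path rule: contributions from independent ancestry routes add.
Individual 1 and individual 2 are related in two ways: first cousins through their fathers (r = 1/8) and half-sibs through their shared mother (r = 1/4).
r = 1/8 + 1/4 = 0.375.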